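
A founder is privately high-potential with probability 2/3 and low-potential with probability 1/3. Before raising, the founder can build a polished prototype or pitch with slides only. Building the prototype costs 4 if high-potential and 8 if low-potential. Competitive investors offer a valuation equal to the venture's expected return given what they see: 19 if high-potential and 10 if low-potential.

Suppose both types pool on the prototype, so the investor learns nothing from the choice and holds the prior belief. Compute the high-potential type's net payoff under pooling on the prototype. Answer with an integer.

12

Pooled valuation = 2/3·19 + 1/3·10 = 16.
high-potential pays cost 4 for the prototype, so net payoff = 16 − 4 = 12.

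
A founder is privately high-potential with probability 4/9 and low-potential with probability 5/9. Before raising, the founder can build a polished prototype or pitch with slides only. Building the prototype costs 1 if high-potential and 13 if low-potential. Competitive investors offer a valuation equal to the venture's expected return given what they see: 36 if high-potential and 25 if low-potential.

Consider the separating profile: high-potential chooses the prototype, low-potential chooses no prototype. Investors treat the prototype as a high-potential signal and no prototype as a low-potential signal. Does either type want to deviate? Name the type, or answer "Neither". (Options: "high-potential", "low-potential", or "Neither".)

The prototype pays 36; no prototype pays 25.
high-potential: assigned the prototype, nets 36 − 1 = 35; deviating to no prototype nets 25.
low-potential: assigned no prototype, nets 25; deviating to the prototype nets 36 − 13 = 23.
Both types strictly prefer their assigned action; no profitable deviation.

Neither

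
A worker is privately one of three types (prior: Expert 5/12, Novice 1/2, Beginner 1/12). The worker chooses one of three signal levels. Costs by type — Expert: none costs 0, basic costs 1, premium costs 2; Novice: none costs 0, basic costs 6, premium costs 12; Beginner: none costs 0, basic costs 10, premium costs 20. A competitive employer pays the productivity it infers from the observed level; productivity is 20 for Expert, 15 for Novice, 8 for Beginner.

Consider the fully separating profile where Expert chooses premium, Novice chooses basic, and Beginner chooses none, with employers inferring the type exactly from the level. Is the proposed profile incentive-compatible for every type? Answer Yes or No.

Yes

Separating wages: premium → 20, basic → 15, none → 8.
Expert (assigned premium): none: 8 − 0 = 8; basic: 15 − 1 = 14; premium: 20 − 2 = 18. Expert stays.
Novice (assigned basic): none: 8 − 0 = 8; basic: 15 − 6 = 9; premium: 20 − 12 = 8. Novice stays.
Beginner (assigned none): none: 8 − 0 = 8; basic: 15 − 10 = 5; premium: 20 − 20 = 0. Beginner stays.
Every type prefers its assigned level; separation holds.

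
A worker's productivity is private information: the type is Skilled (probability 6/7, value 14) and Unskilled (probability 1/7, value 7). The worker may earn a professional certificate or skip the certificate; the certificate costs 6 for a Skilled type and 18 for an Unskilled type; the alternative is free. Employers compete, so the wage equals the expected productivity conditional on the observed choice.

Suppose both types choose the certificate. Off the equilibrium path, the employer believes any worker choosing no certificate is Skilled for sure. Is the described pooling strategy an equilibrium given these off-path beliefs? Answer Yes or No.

On path, the employer holds the prior and pays 6/7·14 + 1/7·7 = 13. Off path (no certificate), believing Skilled, it pays 14.
Skilled: the certificate nets 13 − 6 = 7; no certificate nets 14. Skilled would deviate.
Unskilled: the certificate nets 13 − 18 = -5; no certificate nets 14. Unskilled would deviate.
A type deviates, so pooling fails.

No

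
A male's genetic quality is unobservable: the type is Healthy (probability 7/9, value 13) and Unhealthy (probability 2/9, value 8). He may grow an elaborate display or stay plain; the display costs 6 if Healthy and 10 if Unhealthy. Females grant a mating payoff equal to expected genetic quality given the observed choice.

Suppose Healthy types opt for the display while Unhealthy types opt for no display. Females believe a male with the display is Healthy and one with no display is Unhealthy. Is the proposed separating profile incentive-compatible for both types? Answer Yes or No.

Under these beliefs, the display earns mating payoff 13 and no display earns mating payoff 8.
Healthy: the display nets 13 − 6 = 7; no display nets 8. Healthy would deviate to no display.
Unhealthy: the display nets 13 − 10 = 3; no display nets 8. Unhealthy prefers no display.
Healthy has a profitable deviation, so the profile is not an equilibrium.

No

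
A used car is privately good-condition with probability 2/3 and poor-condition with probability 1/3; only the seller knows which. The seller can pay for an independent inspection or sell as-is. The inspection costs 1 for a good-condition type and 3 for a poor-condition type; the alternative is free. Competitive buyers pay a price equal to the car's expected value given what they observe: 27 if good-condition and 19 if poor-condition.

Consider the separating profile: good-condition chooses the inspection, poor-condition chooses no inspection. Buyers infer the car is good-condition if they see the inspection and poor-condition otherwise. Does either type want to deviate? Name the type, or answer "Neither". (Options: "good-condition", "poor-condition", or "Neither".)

poor-condition

The inspection pays 27; no inspection pays 19.
good-condition: assigned the inspection, nets 27 − 1 = 26; deviating to no inspection nets 19.
poor-condition: assigned no inspection, nets 19; deviating to the inspection nets 27 − 3 = 24.
The poor-condition type gains 5 by deviating.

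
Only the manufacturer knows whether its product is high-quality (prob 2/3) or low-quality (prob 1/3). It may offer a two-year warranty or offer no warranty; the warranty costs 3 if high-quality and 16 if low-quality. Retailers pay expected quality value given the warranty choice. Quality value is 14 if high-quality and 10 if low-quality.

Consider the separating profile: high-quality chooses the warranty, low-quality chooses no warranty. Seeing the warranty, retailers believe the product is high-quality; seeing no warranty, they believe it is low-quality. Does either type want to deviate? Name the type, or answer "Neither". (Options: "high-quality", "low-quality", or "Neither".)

Neither

The warranty pays 14; no warranty pays 10.
high-quality: assigned the warranty, nets 14 − 3 = 11; deviating to no warranty nets 10.
low-quality: assigned no warranty, nets 10; deviating to the warranty nets 14 − 16 = -2.
Both types strictly prefer their assigned action; no profitable deviation.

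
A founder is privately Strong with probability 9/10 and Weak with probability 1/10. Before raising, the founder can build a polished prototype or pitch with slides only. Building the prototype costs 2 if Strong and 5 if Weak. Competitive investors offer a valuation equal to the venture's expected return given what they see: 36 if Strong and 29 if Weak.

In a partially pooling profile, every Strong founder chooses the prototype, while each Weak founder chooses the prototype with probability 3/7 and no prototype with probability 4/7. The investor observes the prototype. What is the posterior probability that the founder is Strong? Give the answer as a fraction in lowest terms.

P(the prototype) = (9/10)·1 + (1/10)·(3/7) = 33/35.
By Bayes' rule, P(Strong | the prototype) = (9/10) / (33/35) = 21/22.

21/22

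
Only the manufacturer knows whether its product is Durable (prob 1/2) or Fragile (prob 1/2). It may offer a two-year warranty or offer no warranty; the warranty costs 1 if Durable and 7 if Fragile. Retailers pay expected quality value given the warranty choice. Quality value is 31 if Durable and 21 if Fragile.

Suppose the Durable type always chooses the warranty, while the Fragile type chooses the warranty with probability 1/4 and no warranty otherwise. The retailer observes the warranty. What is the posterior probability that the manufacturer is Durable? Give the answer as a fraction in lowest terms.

P(the warranty) = (1/2)·1 + (1/2)·(1/4) = 5/8.
By Bayes' rule, P(Durable | the warranty) = (1/2) / (5/8) = 4/5.

4/5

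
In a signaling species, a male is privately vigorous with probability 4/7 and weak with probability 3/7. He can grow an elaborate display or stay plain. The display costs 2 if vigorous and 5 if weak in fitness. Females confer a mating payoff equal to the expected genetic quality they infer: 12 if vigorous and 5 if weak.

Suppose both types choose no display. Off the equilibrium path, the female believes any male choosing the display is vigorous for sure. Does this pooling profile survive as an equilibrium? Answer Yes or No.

No

On path, the female holds the prior and pays 4/7·12 + 3/7·5 = 9. Off path (the display), believing vigorous, it pays 12.
vigorous: no display nets 9; the display nets 12 − 2 = 10. vigorous would deviate.
weak: no display nets 9; the display nets 12 − 5 = 7. weak stays.
A type deviates, so pooling fails.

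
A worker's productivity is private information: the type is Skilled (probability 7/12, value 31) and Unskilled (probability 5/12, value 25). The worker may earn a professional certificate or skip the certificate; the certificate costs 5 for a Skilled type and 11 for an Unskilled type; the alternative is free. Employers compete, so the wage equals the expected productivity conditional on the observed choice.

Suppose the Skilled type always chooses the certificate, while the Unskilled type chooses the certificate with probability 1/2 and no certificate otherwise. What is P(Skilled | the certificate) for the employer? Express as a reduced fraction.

14/19

P(the certificate) = (7/12)·1 + (5/12)·(1/2) = 19/24.
By Bayes' rule, P(Skilled | the certificate) = (7/12) / (19/24) = 14/19.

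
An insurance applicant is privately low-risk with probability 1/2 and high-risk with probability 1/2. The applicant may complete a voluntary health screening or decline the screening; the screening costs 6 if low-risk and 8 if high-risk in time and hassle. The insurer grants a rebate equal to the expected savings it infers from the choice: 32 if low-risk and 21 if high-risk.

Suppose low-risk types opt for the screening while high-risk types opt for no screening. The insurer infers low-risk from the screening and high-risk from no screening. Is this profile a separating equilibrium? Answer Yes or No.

No

Under these beliefs, the screening earns rebate 32 and no screening earns rebate 21.
low-risk: the screening nets 32 − 6 = 26; no screening nets 21. low-risk prefers the screening.
high-risk: the screening nets 32 − 8 = 24; no screening nets 21. high-risk would deviate to the screening.
high-risk has a profitable deviation, so the profile is not an equilibrium.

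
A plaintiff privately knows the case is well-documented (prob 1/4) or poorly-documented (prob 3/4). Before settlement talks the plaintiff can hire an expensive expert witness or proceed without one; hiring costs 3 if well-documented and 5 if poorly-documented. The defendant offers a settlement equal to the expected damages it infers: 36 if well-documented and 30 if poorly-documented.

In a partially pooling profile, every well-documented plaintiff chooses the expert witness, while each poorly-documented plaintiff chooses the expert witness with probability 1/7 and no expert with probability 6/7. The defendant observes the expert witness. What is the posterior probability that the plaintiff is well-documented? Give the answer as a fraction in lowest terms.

7/10

P(the expert witness) = (1/4)·1 + (3/4)·(1/7) = 5/14.
By Bayes' rule, P(well-documented | the expert witness) = (1/4) / (5/14) = 7/10.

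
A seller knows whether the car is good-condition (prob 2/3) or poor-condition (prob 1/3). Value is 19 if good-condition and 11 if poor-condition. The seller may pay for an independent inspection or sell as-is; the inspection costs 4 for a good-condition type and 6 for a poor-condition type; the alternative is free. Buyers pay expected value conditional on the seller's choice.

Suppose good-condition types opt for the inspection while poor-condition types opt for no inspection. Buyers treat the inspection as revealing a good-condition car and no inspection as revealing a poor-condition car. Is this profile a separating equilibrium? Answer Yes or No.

No

Under these beliefs, the inspection earns price 19 and no inspection earns price 11.
good-condition: the inspection nets 19 − 4 = 15; no inspection nets 11. good-condition prefers the inspection.
poor-condition: the inspection nets 19 − 6 = 13; no inspection nets 11. poor-condition would deviate to the inspection.
poor-condition has a profitable deviation, so the profile is not an equilibrium.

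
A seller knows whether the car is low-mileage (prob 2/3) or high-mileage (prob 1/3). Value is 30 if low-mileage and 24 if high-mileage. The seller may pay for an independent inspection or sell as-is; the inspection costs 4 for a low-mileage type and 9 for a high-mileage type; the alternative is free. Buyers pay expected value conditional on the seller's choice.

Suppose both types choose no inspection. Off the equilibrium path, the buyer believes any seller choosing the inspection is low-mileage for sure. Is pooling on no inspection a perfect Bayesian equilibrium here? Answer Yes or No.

Yes

On path, the buyer holds the prior and pays 2/3·30 + 1/3·24 = 28. Off path (the inspection), believing low-mileage, it pays 30.
low-mileage: no inspection nets 28; the inspection nets 30 − 4 = 26. low-mileage stays.
high-mileage: no inspection nets 28; the inspection nets 30 − 9 = 21. high-mileage stays.
No type deviates, so pooling is sustained.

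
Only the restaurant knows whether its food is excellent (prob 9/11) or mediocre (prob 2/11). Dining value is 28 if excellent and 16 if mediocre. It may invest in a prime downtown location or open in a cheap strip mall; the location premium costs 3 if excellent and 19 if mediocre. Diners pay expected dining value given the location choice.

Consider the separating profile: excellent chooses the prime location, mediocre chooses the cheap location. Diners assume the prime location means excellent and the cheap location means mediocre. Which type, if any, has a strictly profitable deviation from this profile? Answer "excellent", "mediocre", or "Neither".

Neither

The prime location pays 28; the cheap location pays 16.
excellent: assigned the prime location, nets 28 − 3 = 25; deviating to the cheap location nets 16.
mediocre: assigned the cheap location, nets 16; deviating to the prime location nets 28 − 19 = 9.
Both types strictly prefer their assigned action; no profitable deviation.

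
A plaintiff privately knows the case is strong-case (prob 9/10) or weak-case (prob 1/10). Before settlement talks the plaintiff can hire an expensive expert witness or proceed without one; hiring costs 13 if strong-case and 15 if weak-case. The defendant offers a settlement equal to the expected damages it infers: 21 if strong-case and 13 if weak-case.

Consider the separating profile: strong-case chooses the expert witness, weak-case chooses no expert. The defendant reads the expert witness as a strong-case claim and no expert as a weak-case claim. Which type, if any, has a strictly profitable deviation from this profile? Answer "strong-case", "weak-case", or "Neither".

strong-case

The expert witness pays 21; no expert pays 13.
strong-case: assigned the expert witness, nets 21 − 13 = 8; deviating to no expert nets 13.
weak-case: assigned no expert, nets 13; deviating to the expert witness nets 21 − 15 = 6.
The strong-case type gains 5 by deviating.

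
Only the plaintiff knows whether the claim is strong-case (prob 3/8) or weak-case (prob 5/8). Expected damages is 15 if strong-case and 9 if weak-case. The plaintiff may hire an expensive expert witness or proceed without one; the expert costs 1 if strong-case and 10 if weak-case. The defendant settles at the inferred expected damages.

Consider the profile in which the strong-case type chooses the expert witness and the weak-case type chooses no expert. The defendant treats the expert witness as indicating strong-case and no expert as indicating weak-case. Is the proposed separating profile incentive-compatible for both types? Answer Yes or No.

Under these beliefs, the expert witness earns settlement 15 and no expert earns settlement 9.
strong-case: the expert witness nets 15 − 1 = 14; no expert nets 9. strong-case prefers the expert witness.
weak-case: the expert witness nets 15 − 10 = 5; no expert nets 9. weak-case prefers no expert.
Neither type deviates, so the separating profile is an equilibrium.

Yes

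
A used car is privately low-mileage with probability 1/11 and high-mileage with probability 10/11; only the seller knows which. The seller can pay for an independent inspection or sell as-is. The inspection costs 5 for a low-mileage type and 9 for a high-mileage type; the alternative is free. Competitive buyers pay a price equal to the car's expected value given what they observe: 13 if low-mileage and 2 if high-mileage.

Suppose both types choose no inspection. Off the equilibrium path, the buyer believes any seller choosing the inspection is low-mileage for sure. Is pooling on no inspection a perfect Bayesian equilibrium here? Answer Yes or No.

On path, the buyer holds the prior and pays 1/11·13 + 10/11·2 = 3. Off path (the inspection), believing low-mileage, it pays 13.
low-mileage: no inspection nets 3; the inspection nets 13 − 5 = 8. low-mileage would deviate.
high-mileage: no inspection nets 3; the inspection nets 13 − 9 = 4. high-mileage would deviate.
A type deviates, so pooling fails.

No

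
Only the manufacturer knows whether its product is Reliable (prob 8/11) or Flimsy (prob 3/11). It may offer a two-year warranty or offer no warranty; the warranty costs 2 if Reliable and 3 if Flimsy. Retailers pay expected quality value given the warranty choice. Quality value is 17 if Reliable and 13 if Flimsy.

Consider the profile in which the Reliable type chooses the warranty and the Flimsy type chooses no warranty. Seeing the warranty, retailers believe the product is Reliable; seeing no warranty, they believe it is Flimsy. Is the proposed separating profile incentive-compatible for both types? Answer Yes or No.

Under these beliefs, the warranty earns price 17 and no warranty earns price 13.
Reliable: the warranty nets 17 − 2 = 15; no warranty nets 13. Reliable prefers the warranty.
Flimsy: the warranty nets 17 − 3 = 14; no warranty nets 13. Flimsy would deviate to the warranty.
Flimsy has a profitable deviation, so the profile is not an equilibrium.

No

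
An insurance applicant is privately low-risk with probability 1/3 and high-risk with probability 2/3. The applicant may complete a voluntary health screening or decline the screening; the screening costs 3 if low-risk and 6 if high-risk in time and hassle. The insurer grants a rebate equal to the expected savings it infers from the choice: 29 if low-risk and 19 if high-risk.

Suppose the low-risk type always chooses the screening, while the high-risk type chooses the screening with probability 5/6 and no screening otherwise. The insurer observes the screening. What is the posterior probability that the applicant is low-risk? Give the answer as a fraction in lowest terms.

P(the screening) = (1/3)·1 + (2/3)·(5/6) = 8/9.
By Bayes' rule, P(low-risk | the screening) = (1/3) / (8/9) = 3/8.

3/8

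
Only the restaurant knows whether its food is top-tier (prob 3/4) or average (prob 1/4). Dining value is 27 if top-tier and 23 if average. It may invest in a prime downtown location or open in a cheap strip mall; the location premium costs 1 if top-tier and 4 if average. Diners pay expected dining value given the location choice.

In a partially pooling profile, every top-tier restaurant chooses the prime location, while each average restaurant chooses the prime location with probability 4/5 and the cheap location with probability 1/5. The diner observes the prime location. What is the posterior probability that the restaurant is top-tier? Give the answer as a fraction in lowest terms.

P(the prime location) = (3/4)·1 + (1/4)·(4/5) = 19/20.
By Bayes' rule, P(top-tier | the prime location) = (3/4) / (19/20) = 15/19.

15/19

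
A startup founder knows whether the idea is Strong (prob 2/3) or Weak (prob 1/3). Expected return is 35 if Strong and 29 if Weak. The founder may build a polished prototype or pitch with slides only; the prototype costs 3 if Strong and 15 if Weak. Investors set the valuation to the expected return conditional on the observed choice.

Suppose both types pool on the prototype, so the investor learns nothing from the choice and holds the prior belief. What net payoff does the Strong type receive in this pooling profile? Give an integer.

30

Pooled valuation = 2/3·35 + 1/3·29 = 33.
Strong pays cost 3 for the prototype, so net payoff = 33 − 3 = 30.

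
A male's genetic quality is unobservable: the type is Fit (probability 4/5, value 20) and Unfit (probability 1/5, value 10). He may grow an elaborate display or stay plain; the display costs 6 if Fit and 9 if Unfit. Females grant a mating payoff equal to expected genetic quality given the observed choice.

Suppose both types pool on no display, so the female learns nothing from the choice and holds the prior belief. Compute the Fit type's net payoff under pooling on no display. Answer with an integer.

Pooled mating payoff = 4/5·20 + 1/5·10 = 18.
Fit pays no cost for no display, so net payoff = 18.

18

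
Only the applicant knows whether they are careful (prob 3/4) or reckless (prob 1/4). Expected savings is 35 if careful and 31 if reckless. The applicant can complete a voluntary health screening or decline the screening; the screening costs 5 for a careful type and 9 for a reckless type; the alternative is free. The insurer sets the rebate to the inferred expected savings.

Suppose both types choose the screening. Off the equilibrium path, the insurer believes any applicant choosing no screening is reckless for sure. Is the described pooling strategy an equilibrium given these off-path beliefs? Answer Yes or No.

On path, the insurer holds the prior and pays 3/4·35 + 1/4·31 = 34. Off path (no screening), believing reckless, it pays 31.
careful: the screening nets 34 − 5 = 29; no screening nets 31. careful would deviate.
reckless: the screening nets 34 − 9 = 25; no screening nets 31. reckless would deviate.
A type deviates, so pooling fails.

No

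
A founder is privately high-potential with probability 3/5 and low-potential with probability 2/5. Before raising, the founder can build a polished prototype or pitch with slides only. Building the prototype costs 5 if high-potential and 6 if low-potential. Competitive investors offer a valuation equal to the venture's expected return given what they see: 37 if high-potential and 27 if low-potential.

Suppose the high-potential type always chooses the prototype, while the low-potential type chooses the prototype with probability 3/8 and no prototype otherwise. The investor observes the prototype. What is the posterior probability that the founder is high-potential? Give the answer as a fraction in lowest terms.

4/5

P(the prototype) = (3/5)·1 + (2/5)·(3/8) = 3/4.
By Bayes' rule, P(high-potential | the prototype) = (3/5) / (3/4) = 4/5.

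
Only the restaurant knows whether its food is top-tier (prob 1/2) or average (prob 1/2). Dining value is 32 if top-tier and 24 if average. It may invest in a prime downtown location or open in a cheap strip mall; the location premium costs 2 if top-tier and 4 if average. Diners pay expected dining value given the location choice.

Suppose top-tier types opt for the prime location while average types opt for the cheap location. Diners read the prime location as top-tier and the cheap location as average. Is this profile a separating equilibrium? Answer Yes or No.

Under these beliefs, the prime location earns price premium 32 and the cheap location earns price premium 24.
top-tier: the prime location nets 32 − 2 = 30; the cheap location nets 24. top-tier prefers the prime location.
average: the prime location nets 32 − 4 = 28; the cheap location nets 24. average would deviate to the prime location.
average has a profitable deviation, so the profile is not an equilibrium.

No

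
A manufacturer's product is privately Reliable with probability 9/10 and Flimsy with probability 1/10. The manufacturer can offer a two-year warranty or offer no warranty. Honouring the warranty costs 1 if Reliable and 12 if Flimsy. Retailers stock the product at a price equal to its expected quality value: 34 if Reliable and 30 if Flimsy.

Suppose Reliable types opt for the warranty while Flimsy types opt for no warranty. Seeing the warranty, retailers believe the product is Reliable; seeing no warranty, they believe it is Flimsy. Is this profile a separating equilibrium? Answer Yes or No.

Yes

Under these beliefs, the warranty earns price 34 and no warranty earns price 30.
Reliable: the warranty nets 34 − 1 = 33; no warranty nets 30. Reliable prefers the warranty.
Flimsy: the warranty nets 34 − 12 = 22; no warranty nets 30. Flimsy prefers no warranty.
Neither type deviates, so the separating profile is an equilibrium.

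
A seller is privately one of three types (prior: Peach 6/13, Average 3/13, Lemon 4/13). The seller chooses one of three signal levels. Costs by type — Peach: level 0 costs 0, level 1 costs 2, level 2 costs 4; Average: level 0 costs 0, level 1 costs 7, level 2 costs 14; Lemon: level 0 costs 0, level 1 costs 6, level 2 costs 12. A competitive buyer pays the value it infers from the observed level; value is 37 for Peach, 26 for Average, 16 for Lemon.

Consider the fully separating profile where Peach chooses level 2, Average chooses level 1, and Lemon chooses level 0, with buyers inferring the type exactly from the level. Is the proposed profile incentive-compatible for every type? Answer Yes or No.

No

Separating prices: level 2 → 37, level 1 → 26, level 0 → 16.
Peach (assigned level 2): level 0: 16 − 0 = 16; level 1: 26 − 2 = 24; level 2: 37 − 4 = 33. Peach stays.
Average (assigned level 1): level 0: 16 − 0 = 16; level 1: 26 − 7 = 19; level 2: 37 − 14 = 23. Average prefers level 2.
Lemon (assigned level 0): level 0: 16 − 0 = 16; level 1: 26 − 6 = 20; level 2: 37 − 12 = 25. Lemon prefers level 2.
At least one type deviates; the separating profile fails.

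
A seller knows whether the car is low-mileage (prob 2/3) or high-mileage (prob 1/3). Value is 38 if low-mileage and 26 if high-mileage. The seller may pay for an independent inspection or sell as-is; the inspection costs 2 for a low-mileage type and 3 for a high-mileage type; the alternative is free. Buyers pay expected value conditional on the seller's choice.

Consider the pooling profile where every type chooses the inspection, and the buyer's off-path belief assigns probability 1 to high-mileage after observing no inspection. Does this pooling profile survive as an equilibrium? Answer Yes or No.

On path, the buyer holds the prior and pays 2/3·38 + 1/3·26 = 34. Off path (no inspection), believing high-mileage, it pays 26.
low-mileage: the inspection nets 34 − 2 = 32; no inspection nets 26. low-mileage stays.
high-mileage: the inspection nets 34 − 3 = 31; no inspection nets 26. high-mileage stays.
No type deviates, so pooling is sustained.

Yes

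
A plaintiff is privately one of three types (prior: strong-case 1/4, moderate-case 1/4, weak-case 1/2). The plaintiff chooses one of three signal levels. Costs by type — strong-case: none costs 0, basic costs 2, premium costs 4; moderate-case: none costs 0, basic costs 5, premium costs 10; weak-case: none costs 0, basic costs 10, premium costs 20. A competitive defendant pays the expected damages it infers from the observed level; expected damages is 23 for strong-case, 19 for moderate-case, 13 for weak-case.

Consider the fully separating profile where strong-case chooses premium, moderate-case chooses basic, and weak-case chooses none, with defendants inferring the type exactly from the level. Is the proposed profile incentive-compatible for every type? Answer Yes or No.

Yes

Separating settlements: premium → 23, basic → 19, none → 13.
strong-case (assigned premium): none: 13 − 0 = 13; basic: 19 − 2 = 17; premium: 23 − 4 = 19. strong-case stays.
moderate-case (assigned basic): none: 13 − 0 = 13; basic: 19 − 5 = 14; premium: 23 − 10 = 13. moderate-case stays.
weak-case (assigned none): none: 13 − 0 = 13; basic: 19 − 10 = 9; premium: 23 − 20 = 3. weak-case stays.
Every type prefers its assigned level; separation holds.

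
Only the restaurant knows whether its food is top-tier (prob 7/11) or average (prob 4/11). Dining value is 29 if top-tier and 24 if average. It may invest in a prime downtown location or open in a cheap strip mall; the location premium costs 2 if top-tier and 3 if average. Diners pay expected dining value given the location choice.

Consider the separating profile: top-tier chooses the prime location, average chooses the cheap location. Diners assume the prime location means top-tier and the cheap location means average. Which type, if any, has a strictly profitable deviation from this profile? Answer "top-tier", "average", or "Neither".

The prime location pays 29; the cheap location pays 24.
top-tier: assigned the prime location, nets 29 − 2 = 27; deviating to the cheap location nets 24.
average: assigned the cheap location, nets 24; deviating to the prime location nets 29 − 3 = 26.
The average type gains 2 by deviating.

average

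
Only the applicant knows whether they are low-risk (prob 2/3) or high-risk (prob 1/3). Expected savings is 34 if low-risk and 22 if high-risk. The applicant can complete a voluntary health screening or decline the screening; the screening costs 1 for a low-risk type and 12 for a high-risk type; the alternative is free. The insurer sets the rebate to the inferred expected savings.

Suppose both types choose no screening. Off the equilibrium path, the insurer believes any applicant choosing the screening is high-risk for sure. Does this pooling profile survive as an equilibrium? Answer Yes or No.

On path, the insurer holds the prior and pays 2/3·34 + 1/3·22 = 30. Off path (the screening), believing high-risk, it pays 22.
low-risk: no screening nets 30; the screening nets 22 − 1 = 21. low-risk stays.
high-risk: no screening nets 30; the screening nets 22 − 12 = 10. high-risk stays.
No type deviates, so pooling is sustained.

Yes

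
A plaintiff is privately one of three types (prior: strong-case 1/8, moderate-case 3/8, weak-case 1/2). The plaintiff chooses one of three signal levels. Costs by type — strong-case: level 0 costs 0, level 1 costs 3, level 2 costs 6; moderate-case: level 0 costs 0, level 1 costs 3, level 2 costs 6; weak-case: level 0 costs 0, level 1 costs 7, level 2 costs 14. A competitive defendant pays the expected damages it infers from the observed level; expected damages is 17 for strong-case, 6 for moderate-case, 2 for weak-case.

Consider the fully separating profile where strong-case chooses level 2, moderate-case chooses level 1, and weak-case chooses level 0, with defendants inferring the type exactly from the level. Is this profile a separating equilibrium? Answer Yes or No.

Separating settlements: level 2 → 17, level 1 → 6, level 0 → 2.
strong-case (assigned level 2): level 0: 2 − 0 = 2; level 1: 6 − 3 = 3; level 2: 17 − 6 = 11. strong-case stays.
moderate-case (assigned level 1): level 0: 2 − 0 = 2; level 1: 6 − 3 = 3; level 2: 17 − 6 = 11. moderate-case prefers level 2.
weak-case (assigned level 0): level 0: 2 − 0 = 2; level 1: 6 − 7 = -1; level 2: 17 − 14 = 3. weak-case prefers level 2.
At least one type deviates; the separating profile fails.

No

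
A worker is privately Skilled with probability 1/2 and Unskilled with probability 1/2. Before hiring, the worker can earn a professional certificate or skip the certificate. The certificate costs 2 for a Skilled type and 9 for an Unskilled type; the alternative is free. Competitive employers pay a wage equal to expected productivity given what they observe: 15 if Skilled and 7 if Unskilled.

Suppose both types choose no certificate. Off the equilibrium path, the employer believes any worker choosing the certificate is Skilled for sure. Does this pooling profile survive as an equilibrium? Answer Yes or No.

On path, the employer holds the prior and pays 1/2·15 + 1/2·7 = 11. Off path (the certificate), believing Skilled, it pays 15.
Skilled: no certificate nets 11; the certificate nets 15 − 2 = 13. Skilled would deviate.
Unskilled: no certificate nets 11; the certificate nets 15 − 9 = 6. Unskilled stays.
A type deviates, so pooling fails.

No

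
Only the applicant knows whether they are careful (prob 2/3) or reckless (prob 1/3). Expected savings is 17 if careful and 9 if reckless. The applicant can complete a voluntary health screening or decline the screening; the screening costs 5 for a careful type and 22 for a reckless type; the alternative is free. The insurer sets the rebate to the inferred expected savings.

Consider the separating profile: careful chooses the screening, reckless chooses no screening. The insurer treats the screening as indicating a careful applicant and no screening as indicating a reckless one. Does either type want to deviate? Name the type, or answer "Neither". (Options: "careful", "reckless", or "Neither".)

The screening pays 17; no screening pays 9.
careful: assigned the screening, nets 17 − 5 = 12; deviating to no screening nets 9.
reckless: assigned no screening, nets 9; deviating to the screening nets 17 − 22 = -5.
Both types strictly prefer their assigned action; no profitable deviation.

Neither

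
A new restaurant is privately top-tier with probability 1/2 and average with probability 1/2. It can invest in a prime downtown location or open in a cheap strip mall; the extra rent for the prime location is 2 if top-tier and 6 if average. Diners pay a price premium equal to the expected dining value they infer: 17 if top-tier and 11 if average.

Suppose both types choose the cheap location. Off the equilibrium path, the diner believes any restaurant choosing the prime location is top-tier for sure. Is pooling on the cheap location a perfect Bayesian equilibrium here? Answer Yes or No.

No

On path, the diner holds the prior and pays 1/2·17 + 1/2·11 = 14. Off path (the prime location), believing top-tier, it pays 17.
top-tier: the cheap location nets 14; the prime location nets 17 − 2 = 15. top-tier would deviate.
average: the cheap location nets 14; the prime location nets 17 − 6 = 11. average stays.
A type deviates, so pooling fails.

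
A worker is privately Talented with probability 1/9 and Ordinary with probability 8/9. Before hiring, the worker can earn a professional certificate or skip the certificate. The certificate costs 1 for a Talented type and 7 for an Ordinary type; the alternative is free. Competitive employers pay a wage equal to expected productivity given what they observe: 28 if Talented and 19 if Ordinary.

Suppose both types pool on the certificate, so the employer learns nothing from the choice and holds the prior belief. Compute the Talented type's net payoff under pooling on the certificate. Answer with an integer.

19

Pooled wage = 1/9·28 + 8/9·19 = 20.
Talented pays cost 1 for the certificate, so net payoff = 20 − 1 = 19.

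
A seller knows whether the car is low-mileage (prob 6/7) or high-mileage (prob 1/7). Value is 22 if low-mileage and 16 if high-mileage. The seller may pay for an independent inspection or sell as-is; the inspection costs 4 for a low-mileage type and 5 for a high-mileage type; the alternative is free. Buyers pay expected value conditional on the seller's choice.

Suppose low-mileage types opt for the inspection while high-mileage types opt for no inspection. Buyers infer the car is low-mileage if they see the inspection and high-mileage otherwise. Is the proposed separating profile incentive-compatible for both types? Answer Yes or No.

Under these beliefs, the inspection earns price 22 and no inspection earns price 16.
low-mileage: the inspection nets 22 − 4 = 18; no inspection nets 16. low-mileage prefers the inspection.
high-mileage: the inspection nets 22 − 5 = 17; no inspection nets 16. high-mileage would deviate to the inspection.
high-mileage has a profitable deviation, so the profile is not an equilibrium.

No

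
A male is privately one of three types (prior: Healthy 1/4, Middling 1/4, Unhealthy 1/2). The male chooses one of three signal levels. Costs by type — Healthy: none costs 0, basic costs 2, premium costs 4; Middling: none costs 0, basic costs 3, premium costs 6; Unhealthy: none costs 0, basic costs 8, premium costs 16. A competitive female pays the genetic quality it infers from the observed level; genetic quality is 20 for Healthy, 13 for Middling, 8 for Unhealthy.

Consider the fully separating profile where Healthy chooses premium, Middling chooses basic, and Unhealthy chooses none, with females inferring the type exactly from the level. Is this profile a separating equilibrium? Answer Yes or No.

No

Separating mating payoffs: premium → 20, basic → 13, none → 8.
Healthy (assigned premium): none: 8 − 0 = 8; basic: 13 − 2 = 11; premium: 20 − 4 = 16. Healthy stays.
Middling (assigned basic): none: 8 − 0 = 8; basic: 13 − 3 = 10; premium: 20 − 6 = 14. Middling prefers premium.
Unhealthy (assigned none): none: 8 − 0 = 8; basic: 13 − 8 = 5; premium: 20 − 16 = 4. Unhealthy stays.
At least one type deviates; the separating profile fails.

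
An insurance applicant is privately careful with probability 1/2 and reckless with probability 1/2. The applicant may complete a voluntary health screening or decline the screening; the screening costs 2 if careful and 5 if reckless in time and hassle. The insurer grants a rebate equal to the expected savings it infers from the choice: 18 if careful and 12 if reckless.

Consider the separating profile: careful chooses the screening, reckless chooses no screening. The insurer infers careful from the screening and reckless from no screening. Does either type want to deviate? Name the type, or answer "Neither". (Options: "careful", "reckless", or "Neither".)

reckless

The screening pays 18; no screening pays 12.
careful: assigned the screening, nets 18 − 2 = 16; deviating to no screening nets 12.
reckless: assigned no screening, nets 12; deviating to the screening nets 18 − 5 = 13.
The reckless type gains 1 by deviating.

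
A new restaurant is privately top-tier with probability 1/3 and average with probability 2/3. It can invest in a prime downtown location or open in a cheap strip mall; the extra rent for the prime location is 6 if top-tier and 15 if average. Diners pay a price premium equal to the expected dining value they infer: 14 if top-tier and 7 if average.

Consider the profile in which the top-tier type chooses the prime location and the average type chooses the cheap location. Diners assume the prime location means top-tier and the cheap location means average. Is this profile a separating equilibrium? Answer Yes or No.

Yes

Under these beliefs, the prime location earns price premium 14 and the cheap location earns price premium 7.
top-tier: the prime location nets 14 − 6 = 8; the cheap location nets 7. top-tier prefers the prime location.
average: the prime location nets 14 − 15 = -1; the cheap location nets 7. average prefers the cheap location.
Neither type deviates, so the separating profile is an equilibrium.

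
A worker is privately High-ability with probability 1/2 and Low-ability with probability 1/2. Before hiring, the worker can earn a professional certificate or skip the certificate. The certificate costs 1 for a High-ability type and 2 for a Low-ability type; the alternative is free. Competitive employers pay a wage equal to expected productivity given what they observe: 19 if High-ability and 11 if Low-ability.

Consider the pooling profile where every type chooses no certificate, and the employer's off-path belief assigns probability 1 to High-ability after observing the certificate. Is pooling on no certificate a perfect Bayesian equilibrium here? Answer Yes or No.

No

On path, the employer holds the prior and pays 1/2·19 + 1/2·11 = 15. Off path (the certificate), believing High-ability, it pays 19.
High-ability: no certificate nets 15; the certificate nets 19 − 1 = 18. High-ability would deviate.
Low-ability: no certificate nets 15; the certificate nets 19 − 2 = 17. Low-ability would deviate.
A type deviates, so pooling fails.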